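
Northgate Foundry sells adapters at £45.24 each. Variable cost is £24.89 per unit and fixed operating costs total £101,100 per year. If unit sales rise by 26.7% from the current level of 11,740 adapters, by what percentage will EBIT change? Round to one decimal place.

+46.3%

Total contribution margin = 11,740 × £20.35 = £238,909.00.
Subtracting fixed costs: EBIT = £238,909.00 − £101,100 = £137,809.00.
So DOL = total CM / EBIT = £238,909.00 / £137,809.00 = 1.7336.
Operating income changes by 1.7336 × +26.7% = +46.3%.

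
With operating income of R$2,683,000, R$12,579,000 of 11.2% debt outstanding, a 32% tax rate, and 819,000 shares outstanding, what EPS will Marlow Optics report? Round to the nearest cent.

Pre-tax income = R$2,683,000 − R$1,408,848.00 = R$1,274,152.00.
After tax at 32%: net income = R$1,274,152.00 × 0.68 = R$866,423.36.
EPS = R$866,423.36 ÷ 819,000 = R$1.06.

R$1.06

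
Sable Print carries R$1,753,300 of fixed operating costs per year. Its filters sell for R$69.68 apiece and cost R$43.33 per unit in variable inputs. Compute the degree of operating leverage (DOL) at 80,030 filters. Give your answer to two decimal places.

5.93

Total contribution margin = 80,030 × R$26.35 = R$2,108,790.50.
EBIT = R$2,108,790.50 − R$1,753,300 = R$355,490.50.
So DOL = total CM / EBIT = R$2,108,790.50 / R$355,490.50 = 5.9321.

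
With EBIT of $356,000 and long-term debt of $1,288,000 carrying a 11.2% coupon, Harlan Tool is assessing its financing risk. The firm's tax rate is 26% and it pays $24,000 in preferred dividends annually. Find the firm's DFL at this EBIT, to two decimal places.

1.99

Interest = $144,256.00.
Preferred dividends grossed up pre-tax: $24,000 / (1 − 0.26) = $32,432.43.
DFL = EBIT ÷ [EBIT − I − D_p/(1−t)] = $356,000 ÷ [$356,000 − $144,256.00 − $32,432.43] = $356,000 ÷ $179,311.57 = 1.9854.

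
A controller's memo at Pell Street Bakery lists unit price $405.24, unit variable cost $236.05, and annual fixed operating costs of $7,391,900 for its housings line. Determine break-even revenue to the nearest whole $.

Contribution margin per unit = $405.24 − $236.05 = $169.19, a CM ratio of $169.19 ÷ $405.24 = 0.4175.
Break-even sales = FC ÷ CM ratio = $7,391,900 × $405.24 / $169.19 = $17,704,909.

$17,704,909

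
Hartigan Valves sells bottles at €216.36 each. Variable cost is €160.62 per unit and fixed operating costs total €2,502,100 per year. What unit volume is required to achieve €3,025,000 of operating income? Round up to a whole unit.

99,159 bottles

Unit CM = price − variable cost = €216.36 − €160.62 = €55.74.
Need Q such that Q × €55.74 − €2,502,100 = €3,025,000, i.e. Q = €5,527,100 / €55.74 = 99,158.59 → 99,159.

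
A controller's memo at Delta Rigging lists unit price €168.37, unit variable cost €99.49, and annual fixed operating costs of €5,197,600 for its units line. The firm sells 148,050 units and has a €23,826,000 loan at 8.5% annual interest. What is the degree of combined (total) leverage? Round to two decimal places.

At 148,050 units, contribution = 148,050 × €68.88 = €10,197,684.00.
Operating income = contribution − fixed costs = €10,197,684.00 − €5,197,600 = €5,000,084.00. Interest = €2,025,210.00.
DOL = €10,197,684.00 ÷ €5,000,084.00 = 2.0395; DFL = €5,000,084.00 ÷ €2,974,874.00 = 1.6808.
Combined leverage = 2.0395 × 1.6808 = 3.4280.

3.43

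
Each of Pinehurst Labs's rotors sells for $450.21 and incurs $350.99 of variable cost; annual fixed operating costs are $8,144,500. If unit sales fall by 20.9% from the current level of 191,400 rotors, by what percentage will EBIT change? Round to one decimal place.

At 191,400 units, contribution = 191,400 × $99.22 = $18,990,708.00.
EBIT = $18,990,708.00 − $8,144,500 = $10,846,208.00.
So DOL = total CM / EBIT = $18,990,708.00 / $10,846,208.00 = 1.7509.
%ΔEBIT = DOL × %ΔSales = 1.7509 × -20.9% = -36.6%.

-36.6%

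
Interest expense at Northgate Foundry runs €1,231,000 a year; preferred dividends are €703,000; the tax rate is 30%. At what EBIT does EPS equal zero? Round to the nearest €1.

Grossing the preferred dividend up to pre-tax terms: €703,000 / (1 − 0.30) = €1,004,285.71.
Financial break-even EBIT = interest + D_p ÷ (1 − t) = €1,231,000 + €1,004,285.71 = €2,235,285.71.

€2,235,286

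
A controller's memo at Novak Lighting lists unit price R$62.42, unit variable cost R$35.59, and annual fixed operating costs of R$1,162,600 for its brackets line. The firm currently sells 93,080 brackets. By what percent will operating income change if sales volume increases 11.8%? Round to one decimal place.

+22.1%

Contribution at this volume is 93,080 × R$26.83 = R$2,497,336.40.
EBIT = R$2,497,336.40 − R$1,162,600 = R$1,334,736.40.
DOL = contribution ÷ EBIT = R$2,497,336.40 ÷ R$1,334,736.40 = 1.8710.
Operating income changes by 1.8710 × +11.8% = +22.1%.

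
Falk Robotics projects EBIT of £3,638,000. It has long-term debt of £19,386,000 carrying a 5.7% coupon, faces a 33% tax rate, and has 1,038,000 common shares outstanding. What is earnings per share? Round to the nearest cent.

Pre-tax income = £3,638,000 − £1,105,002.00 = £2,532,998.00.
Net income = £2,532,998.00 × (1 − 0.33) = £1,697,108.66.
Per share: £1,697,108.66 / 1,038,000 shares = £1.63.

£1.63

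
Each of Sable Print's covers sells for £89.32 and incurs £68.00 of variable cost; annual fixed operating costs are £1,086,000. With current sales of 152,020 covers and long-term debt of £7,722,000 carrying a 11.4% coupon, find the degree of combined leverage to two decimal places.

2.54

Total contribution margin = 152,020 × £21.32 = £3,241,066.40.
Operating income = contribution − fixed costs = £3,241,066.40 − £1,086,000 = £2,155,066.40. Interest = £880,308.00, so EBIT − I = £1,274,758.40.
DCL = contribution ÷ (EBIT − I) = £3,241,066.40 ÷ £1,274,758.40 = 2.5425.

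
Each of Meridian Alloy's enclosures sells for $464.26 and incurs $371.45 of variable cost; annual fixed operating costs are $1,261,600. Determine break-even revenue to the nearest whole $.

$6,310,855

CM per unit = $464.26 − $371.45 = $92.81; CM ratio = $92.81 / $464.26 = 0.1999.
Break-even revenue = fixed costs × price ÷ CM = $1,261,600 × $464.26 ÷ $92.81 = $6,310,855.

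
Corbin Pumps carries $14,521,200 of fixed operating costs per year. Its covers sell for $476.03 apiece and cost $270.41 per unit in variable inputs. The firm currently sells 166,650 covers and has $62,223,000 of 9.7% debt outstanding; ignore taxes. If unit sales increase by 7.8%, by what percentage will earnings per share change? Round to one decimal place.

Contribution at this volume is 166,650 × $205.62 = $34,266,573.00.
Operating income = contribution − fixed costs = $34,266,573.00 − $14,521,200 = $19,745,373.00.
After interest of $6,035,631.00, pre-tax earnings = $13,709,742.00.
Degree of combined leverage = contribution ÷ (EBIT − I) = $34,266,573.00 ÷ $13,709,742.00 = 2.4994.
EPS therefore changes by 2.4994 × (+7.8%) = +19.5%.

+19.5%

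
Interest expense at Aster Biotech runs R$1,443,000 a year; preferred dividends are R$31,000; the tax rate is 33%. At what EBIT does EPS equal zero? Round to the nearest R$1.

R$1,489,269

Grossing the preferred dividend up to pre-tax terms: R$31,000 / (1 − 0.33) = R$46,268.66.
Financial break-even EBIT = interest + D_p ÷ (1 − t) = R$1,443,000 + R$46,268.66 = R$1,489,268.66.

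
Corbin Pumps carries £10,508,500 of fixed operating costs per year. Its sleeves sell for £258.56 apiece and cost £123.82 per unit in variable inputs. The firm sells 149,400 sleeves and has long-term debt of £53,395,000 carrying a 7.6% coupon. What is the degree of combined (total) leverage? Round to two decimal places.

At 149,400 units, contribution = 149,400 × £134.74 = £20,130,156.00.
EBIT = £20,130,156.00 − £10,508,500 = £9,621,656.00. Interest = £4,058,020.00, so EBIT − I = £5,563,636.00.
DCL = contribution ÷ (EBIT − I) = £20,130,156.00 ÷ £5,563,636.00 = 3.6182.

3.62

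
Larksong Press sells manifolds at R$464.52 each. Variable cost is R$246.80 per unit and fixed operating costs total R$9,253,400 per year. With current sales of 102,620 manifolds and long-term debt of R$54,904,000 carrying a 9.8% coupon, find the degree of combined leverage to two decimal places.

2.90

Total contribution margin = 102,620 × R$217.72 = R$22,342,426.40.
Subtracting fixed costs: EBIT = R$22,342,426.40 − R$9,253,400 = R$13,089,026.40. Interest = R$5,380,592.00.
DOL = R$22,342,426.40 ÷ R$13,089,026.40 = 1.7070; DFL = R$13,089,026.40 ÷ R$7,708,434.40 = 1.6980.
DCL = DOL × DFL = 1.7070 × 1.6980 = 2.8985.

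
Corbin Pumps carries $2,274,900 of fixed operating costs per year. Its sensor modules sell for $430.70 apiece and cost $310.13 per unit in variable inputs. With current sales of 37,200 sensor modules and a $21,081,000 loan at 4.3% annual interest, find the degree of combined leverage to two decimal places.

Contribution at this volume is 37,200 × $120.57 = $4,485,204.00.
EBIT = $4,485,204.00 − $2,274,900 = $2,210,304.00. Interest = $906,483.00, so EBIT − I = $1,303,821.00.
DCL = contribution ÷ (EBIT − I) = $4,485,204.00 ÷ $1,303,821.00 = 3.4400.

3.44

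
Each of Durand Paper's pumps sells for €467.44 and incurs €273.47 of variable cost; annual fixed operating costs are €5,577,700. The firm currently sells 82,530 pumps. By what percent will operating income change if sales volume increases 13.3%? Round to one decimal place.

+20.4%

At 82,530 units, contribution = 82,530 × €193.97 = €16,008,344.10.
EBIT = €16,008,344.10 − €5,577,700 = €10,430,644.10.
So DOL = total CM / EBIT = €16,008,344.10 / €10,430,644.10 = 1.5347.
%ΔEBIT = DOL × %ΔSales = 1.5347 × +13.3% = +20.4%.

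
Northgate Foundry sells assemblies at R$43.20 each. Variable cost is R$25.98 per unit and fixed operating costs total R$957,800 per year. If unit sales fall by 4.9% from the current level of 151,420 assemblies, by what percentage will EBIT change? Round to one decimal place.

-7.7%

At 151,420 units, contribution = 151,420 × R$17.22 = R$2,607,452.40.
EBIT = R$2,607,452.40 − R$957,800 = R$1,649,652.40.
Degree of operating leverage = R$2,607,452.40 / R$1,649,652.40 = 1.5806.
So EBIT moves 1.5806 × (-4.9%) = -7.7%.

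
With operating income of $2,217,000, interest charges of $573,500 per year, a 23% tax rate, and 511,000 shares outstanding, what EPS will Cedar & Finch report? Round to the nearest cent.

Interest = $573,500.00, so EBT = $2,217,000 − $573,500.00 = $1,643,500.00.
Net income = $1,643,500.00 × (1 − 0.23) = $1,265,495.00.
Per share: $1,265,495.00 / 511,000 shares = $2.48.

$2.48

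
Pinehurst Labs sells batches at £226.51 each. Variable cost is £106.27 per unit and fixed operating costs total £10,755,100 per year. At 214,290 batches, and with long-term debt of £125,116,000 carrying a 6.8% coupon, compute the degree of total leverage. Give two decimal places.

3.96

At 214,290 units, contribution = 214,290 × £120.24 = £25,766,229.60.
Subtracting fixed costs: EBIT = £25,766,229.60 − £10,755,100 = £15,011,129.60. Interest = £8,507,888.00.
DOL = £25,766,229.60 ÷ £15,011,129.60 = 1.7165; DFL = £15,011,129.60 ÷ £6,503,241.60 = 2.3083.
DCL = DOL × DFL = 1.7165 × 2.3083 = 3.9622.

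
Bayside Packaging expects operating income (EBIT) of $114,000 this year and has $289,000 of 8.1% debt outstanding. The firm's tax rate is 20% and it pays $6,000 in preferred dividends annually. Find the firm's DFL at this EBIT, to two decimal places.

Interest = $23,409.00.
Preferred dividends grossed up pre-tax: $6,000 / (1 − 0.20) = $7,500.00.
DFL = EBIT ÷ [EBIT − I − D_p/(1−t)] = $114,000 ÷ [$114,000 − $23,409.00 − $7,500.00] = $114,000 ÷ $83,091.00 = 1.3720.

1.37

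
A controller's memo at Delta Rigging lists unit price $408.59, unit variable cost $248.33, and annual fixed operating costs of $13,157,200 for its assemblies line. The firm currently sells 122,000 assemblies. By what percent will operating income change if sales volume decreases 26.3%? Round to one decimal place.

-80.4%

At 122,000 units, contribution = 122,000 × $160.26 = $19,551,720.00.
EBIT = $19,551,720.00 − $13,157,200 = $6,394,520.00.
Degree of operating leverage = $19,551,720.00 / $6,394,520.00 = 3.0576.
Operating income changes by 3.0576 × -26.3% = -80.4%.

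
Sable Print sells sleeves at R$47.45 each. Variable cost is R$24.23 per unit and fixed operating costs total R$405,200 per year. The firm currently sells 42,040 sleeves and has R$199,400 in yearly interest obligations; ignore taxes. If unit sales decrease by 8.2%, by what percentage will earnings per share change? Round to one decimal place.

Total contribution margin = 42,040 × R$23.22 = R$976,168.80.
Subtracting fixed costs: EBIT = R$976,168.80 − R$405,200 = R$570,968.80.
After interest of R$199,400.00, pre-tax earnings = R$371,568.80.
DCL = total CM / (EBIT − I) = R$976,168.80 / R$371,568.80 = 2.6272.
EPS therefore changes by 2.6272 × (-8.2%) = -21.5%.

-21.5%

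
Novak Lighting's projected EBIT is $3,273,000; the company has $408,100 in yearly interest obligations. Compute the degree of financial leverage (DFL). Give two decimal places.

Annual interest charges come to $408,100.00.
DFL = EBIT ÷ (EBIT − I) = $3,273,000 ÷ ($3,273,000 − $408,100.00) = $3,273,000 ÷ $2,864,900.00 = 1.1424.

1.14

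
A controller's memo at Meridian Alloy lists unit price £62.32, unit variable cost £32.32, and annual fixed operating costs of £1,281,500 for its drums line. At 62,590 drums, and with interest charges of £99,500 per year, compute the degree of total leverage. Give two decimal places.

3.78

At 62,590 units, contribution = 62,590 × £30.00 = £1,877,700.00.
Operating income = contribution − fixed costs = £1,877,700.00 − £1,281,500 = £596,200.00. Interest = £99,500.00, so EBIT − I = £496,700.00.
Degree of total leverage = total CM / (EBIT − interest) = £1,877,700.00 / £496,700.00 = 3.7804.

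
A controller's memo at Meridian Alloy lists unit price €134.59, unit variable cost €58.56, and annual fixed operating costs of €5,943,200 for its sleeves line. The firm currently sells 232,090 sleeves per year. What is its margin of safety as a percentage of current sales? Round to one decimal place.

Each unit contributes €134.59 − €58.56 = €76.03. Break-even units = €5,943,200 ÷ €76.03 = 78,169.14; break-even revenue = 78,169.14 × €134.59 = €10,520,785.06.
Actual sales revenue = 232,090 × €134.59 = €31,236,993.10.
Margin of safety = (€31,236,993.10 − €10,520,785.06) ÷ €31,236,993.10 = 66.3%.

66.3%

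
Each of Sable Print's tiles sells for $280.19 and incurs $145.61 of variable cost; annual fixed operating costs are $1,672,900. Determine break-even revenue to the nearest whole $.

$3,482,909

CM per unit = $280.19 − $145.61 = $134.58; CM ratio = $134.58 / $280.19 = 0.4803.
Break-even revenue = fixed costs × price ÷ CM = $1,672,900 × $280.19 ÷ $134.58 = $3,482,909.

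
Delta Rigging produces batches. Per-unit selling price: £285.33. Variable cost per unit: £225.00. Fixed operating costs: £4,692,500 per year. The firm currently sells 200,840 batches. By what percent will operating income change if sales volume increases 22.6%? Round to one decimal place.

At 200,840 units, contribution = 200,840 × £60.33 = £12,116,677.20.
Subtracting fixed costs: EBIT = £12,116,677.20 − £4,692,500 = £7,424,177.20.
Degree of operating leverage = £12,116,677.20 / £7,424,177.20 = 1.6321.
So EBIT moves 1.6321 × (+22.6%) = +36.9%.

+36.9%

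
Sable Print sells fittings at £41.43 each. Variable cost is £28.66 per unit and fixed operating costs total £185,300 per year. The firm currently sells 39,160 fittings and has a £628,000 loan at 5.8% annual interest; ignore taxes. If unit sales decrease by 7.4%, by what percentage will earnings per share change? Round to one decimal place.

Contribution at this volume is 39,160 × £12.77 = £500,073.20.
Operating income = contribution − fixed costs = £500,073.20 − £185,300 = £314,773.20.
After interest of £36,424.00, pre-tax earnings = £278,349.20.
DCL = total CM / (EBIT − I) = £500,073.20 / £278,349.20 = 1.7966.
%ΔEPS = DCL × %ΔSales = 1.7966 × -7.4% = -13.3%.

-13.3%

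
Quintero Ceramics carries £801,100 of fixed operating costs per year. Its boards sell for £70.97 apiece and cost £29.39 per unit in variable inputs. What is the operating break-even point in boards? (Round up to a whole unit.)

Each unit contributes £70.97 − £29.39 = £41.58.
Break-even volume = fixed costs ÷ CM per unit = £801,100 ÷ £41.58 = 19,266.47, so 19,267 boards.

19,267 boards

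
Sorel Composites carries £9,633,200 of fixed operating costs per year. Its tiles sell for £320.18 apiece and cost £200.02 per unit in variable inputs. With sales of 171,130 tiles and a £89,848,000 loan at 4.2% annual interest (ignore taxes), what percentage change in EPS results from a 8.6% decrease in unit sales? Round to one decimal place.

Total contribution margin = 171,130 × £120.16 = £20,562,980.80.
EBIT = £20,562,980.80 − £9,633,200 = £10,929,780.80.
After interest of £3,773,616.00, pre-tax earnings = £7,156,164.80.
Degree of combined leverage = contribution ÷ (EBIT − I) = £20,562,980.80 ÷ £7,156,164.80 = 2.8735.
%ΔEPS = DCL × %ΔSales = 2.8735 × -8.6% = -24.7%.

-24.7%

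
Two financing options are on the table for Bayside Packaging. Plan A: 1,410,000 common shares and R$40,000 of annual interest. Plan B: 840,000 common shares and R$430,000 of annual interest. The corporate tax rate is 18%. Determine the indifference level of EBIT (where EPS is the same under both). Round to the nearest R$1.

R$1,004,737

Set EPS_A = EPS_B: (EBIT − R$40,000)(1 − 0.18) ÷ 1,410,000 = (EBIT − R$430,000)(1 − 0.18) ÷ 840,000.
Cancelling (1 − t) and cross-multiplying: 840,000·(EBIT − 40,000) = 1,410,000·(EBIT − 430,000).
EBIT × (1,410,000 − 840,000) = 430,000 × 1,410,000 − 40,000 × 840,000 = 572,700,000,000, so EBIT = 572,700,000,000 ÷ 570,000 = 1,004,736.84.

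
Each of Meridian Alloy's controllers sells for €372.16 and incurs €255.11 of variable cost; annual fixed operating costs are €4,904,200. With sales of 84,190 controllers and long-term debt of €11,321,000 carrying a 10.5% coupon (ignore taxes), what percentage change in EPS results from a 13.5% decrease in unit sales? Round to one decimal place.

-35.4%

Contribution at this volume is 84,190 × €117.05 = €9,854,439.50.
EBIT = €9,854,439.50 − €4,904,200 = €4,950,239.50.
After interest of €1,188,705.00, pre-tax earnings = €3,761,534.50.
Degree of combined leverage = contribution ÷ (EBIT − I) = €9,854,439.50 ÷ €3,761,534.50 = 2.6198.
%ΔEPS = DCL × %ΔSales = 2.6198 × -13.5% = -35.4%.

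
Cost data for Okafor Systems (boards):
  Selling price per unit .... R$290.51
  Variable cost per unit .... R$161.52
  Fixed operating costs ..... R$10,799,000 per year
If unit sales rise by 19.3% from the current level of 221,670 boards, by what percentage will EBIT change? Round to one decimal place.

Contribution at this volume is 221,670 × R$128.99 = R$28,593,213.30.
Operating income = contribution − fixed costs = R$28,593,213.30 − R$10,799,000 = R$17,794,213.30.
DOL = contribution ÷ EBIT = R$28,593,213.30 ÷ R$17,794,213.30 = 1.6069.
Operating income changes by 1.6069 × +19.3% = +31.0%.

+31.0%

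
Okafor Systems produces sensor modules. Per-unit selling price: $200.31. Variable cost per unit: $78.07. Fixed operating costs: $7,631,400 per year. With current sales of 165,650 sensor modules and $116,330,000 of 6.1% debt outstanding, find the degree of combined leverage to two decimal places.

At 165,650 units, contribution = 165,650 × $122.24 = $20,249,056.00.
Operating income = contribution − fixed costs = $20,249,056.00 − $7,631,400 = $12,617,656.00. Interest = $7,096,130.00.
DOL = $20,249,056.00 ÷ $12,617,656.00 = 1.6048; DFL = $12,617,656.00 ÷ $5,521,526.00 = 2.2852.
Combined leverage = 1.6048 × 2.2852 = 3.6673.

3.67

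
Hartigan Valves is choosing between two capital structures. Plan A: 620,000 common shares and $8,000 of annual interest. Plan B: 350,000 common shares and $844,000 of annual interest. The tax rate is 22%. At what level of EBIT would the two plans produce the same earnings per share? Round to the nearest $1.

Set EPS_A = EPS_B: (EBIT − $8,000)(1 − 0.22) ÷ 620,000 = (EBIT − $844,000)(1 − 0.22) ÷ 350,000.
The (1 − t) factor cancels: (EBIT − 8,000) × 350,000 = (EBIT − 844,000) × 620,000.
Solving, EBIT = (844,000·620,000 − 8,000·350,000) / (620,000 − 350,000) = 520,480,000,000 / 270,000 = 1,927,703.70.

$1,927,704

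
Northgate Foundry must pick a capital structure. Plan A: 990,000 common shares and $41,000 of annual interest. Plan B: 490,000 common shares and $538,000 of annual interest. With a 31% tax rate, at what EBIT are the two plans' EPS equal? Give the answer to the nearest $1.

Set EPS_A = EPS_B: (EBIT − $41,000)(1 − 0.31) ÷ 990,000 = (EBIT − $538,000)(1 − 0.31) ÷ 490,000.
The (1 − t) factor cancels: (EBIT − 41,000) × 490,000 = (EBIT − 538,000) × 990,000.
EBIT × (990,000 − 490,000) = 538,000 × 990,000 − 41,000 × 490,000 = 512,530,000,000, so EBIT = 512,530,000,000 ÷ 500,000 = 1,025,060.00.

$1,025,060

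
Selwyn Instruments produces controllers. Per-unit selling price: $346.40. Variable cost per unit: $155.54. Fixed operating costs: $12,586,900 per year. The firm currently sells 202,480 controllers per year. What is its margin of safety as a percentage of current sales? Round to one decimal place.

67.4%

Contribution margin per unit = $346.40 − $155.54 = $190.86. Break-even units = $12,586,900 ÷ $190.86 = 65,948.34; break-even revenue = 65,948.34 × $346.40 = $22,844,504.66.
Actual sales revenue = 202,480 × $346.40 = $70,139,072.00.
Margin of safety = ($70,139,072.00 − $22,844,504.66) ÷ $70,139,072.00 = 67.4%.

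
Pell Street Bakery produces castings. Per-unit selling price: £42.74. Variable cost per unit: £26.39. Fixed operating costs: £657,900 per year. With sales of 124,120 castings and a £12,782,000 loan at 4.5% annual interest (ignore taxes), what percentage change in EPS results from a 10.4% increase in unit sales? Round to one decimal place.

+26.5%

Contribution at this volume is 124,120 × £16.35 = £2,029,362.00.
Operating income = contribution − fixed costs = £2,029,362.00 − £657,900 = £1,371,462.00.
Interest = £575,190.00, so EBIT − I = £796,272.00.
Degree of combined leverage = contribution ÷ (EBIT − I) = £2,029,362.00 ÷ £796,272.00 = 2.5486.
EPS therefore changes by 2.5486 × (+10.4%) = +26.5%.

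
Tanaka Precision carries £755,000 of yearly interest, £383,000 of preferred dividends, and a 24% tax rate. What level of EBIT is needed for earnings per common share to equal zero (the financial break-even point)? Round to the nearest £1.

£1,258,947

Grossing the preferred dividend up to pre-tax terms: £383,000 / (1 − 0.24) = £503,947.37.
EPS = 0 when EBIT covers interest plus the pre-tax preferred burden: £755,000 + £503,947.37 = £1,258,947.37.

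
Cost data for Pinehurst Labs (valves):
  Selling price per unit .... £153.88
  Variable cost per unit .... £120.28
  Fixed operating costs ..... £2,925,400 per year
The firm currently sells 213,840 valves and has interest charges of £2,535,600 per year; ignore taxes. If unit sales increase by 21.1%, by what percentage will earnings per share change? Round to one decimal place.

Contribution at this volume is 213,840 × £33.60 = £7,185,024.00.
Operating income = contribution − fixed costs = £7,185,024.00 − £2,925,400 = £4,259,624.00.
Interest = £2,535,600.00, so EBIT − I = £1,724,024.00.
DCL = total CM / (EBIT − I) = £7,185,024.00 / £1,724,024.00 = 4.1676.
%ΔEPS = DCL × %ΔSales = 4.1676 × +21.1% = +87.9%.

+87.9%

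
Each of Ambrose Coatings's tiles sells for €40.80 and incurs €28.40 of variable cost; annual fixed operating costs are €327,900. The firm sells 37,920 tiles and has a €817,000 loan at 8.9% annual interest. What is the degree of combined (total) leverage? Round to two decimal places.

Total contribution margin = 37,920 × €12.40 = €470,208.00.
Operating income = contribution − fixed costs = €470,208.00 − €327,900 = €142,308.00. Interest = €72,713.00, so EBIT − I = €69,595.00.
Degree of total leverage = total CM / (EBIT − interest) = €470,208.00 / €69,595.00 = 6.7563.

6.76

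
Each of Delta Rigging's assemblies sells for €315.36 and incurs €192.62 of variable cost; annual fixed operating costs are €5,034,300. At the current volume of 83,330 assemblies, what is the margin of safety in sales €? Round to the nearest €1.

€13,344,153

Unit CM = price − variable cost = €315.36 − €192.62 = €122.74. Break-even units = €5,034,300 ÷ €122.74 = 41,015.97; break-even revenue = 41,015.97 × €315.36 = €12,934,795.89.
Actual sales revenue = 83,330 × €315.36 = €26,278,948.80.
Margin of safety = €26,278,948.80 − €12,934,795.89 = €13,344,153.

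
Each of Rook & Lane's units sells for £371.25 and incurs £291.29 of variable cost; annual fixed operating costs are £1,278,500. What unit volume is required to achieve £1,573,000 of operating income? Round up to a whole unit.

Each unit contributes £371.25 − £291.29 = £79.96.
Need Q such that Q × £79.96 − £1,278,500 = £1,573,000, i.e. Q = £2,851,500 / £79.96 = 35,661.58 → 35,662.

35,662 units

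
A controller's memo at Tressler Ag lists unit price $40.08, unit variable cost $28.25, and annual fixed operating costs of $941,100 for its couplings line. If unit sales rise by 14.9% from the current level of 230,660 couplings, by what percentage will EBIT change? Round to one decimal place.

+22.7%

Contribution at this volume is 230,660 × $11.83 = $2,728,707.80.
Operating income = contribution − fixed costs = $2,728,707.80 − $941,100 = $1,787,607.80.
DOL = contribution ÷ EBIT = $2,728,707.80 ÷ $1,787,607.80 = 1.5265.
Operating income changes by 1.5265 × +14.9% = +22.7%.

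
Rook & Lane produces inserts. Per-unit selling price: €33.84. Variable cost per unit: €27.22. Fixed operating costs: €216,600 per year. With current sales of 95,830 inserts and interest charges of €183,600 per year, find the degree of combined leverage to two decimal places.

2.71

At 95,830 units, contribution = 95,830 × €6.62 = €634,394.60.
Subtracting fixed costs: EBIT = €634,394.60 − €216,600 = €417,794.60. Interest = €183,600.00, so EBIT − I = €234,194.60.
DCL = contribution ÷ (EBIT − I) = €634,394.60 ÷ €234,194.60 = 2.7088.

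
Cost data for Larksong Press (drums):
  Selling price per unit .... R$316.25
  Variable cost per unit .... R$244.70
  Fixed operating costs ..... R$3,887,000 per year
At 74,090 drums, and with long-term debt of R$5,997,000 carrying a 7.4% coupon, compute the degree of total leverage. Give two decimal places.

At 74,090 units, contribution = 74,090 × R$71.55 = R$5,301,139.50.
Subtracting fixed costs: EBIT = R$5,301,139.50 − R$3,887,000 = R$1,414,139.50. Interest = R$443,778.00.
DOL = R$5,301,139.50 ÷ R$1,414,139.50 = 3.7487; DFL = R$1,414,139.50 ÷ R$970,361.50 = 1.4573.
Combined leverage = 3.7487 × 1.4573 = 5.4630.

5.46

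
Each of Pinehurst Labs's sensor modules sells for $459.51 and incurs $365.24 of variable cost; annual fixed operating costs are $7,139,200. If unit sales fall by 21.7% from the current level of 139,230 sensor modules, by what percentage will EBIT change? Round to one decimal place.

-47.6%

Contribution at this volume is 139,230 × $94.27 = $13,125,212.10.
Subtracting fixed costs: EBIT = $13,125,212.10 − $7,139,200 = $5,986,012.10.
So DOL = total CM / EBIT = $13,125,212.10 / $5,986,012.10 = 2.1926.
So EBIT moves 2.1926 × (-21.7%) = -47.6%.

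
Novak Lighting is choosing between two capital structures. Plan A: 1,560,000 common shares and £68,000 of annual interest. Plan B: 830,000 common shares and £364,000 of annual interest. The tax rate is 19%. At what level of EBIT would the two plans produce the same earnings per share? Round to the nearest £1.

Set EPS_A = EPS_B: (EBIT − £68,000)(1 − 0.19) ÷ 1,560,000 = (EBIT − £364,000)(1 − 0.19) ÷ 830,000.
Cancelling (1 − t) and cross-multiplying: 830,000·(EBIT − 68,000) = 1,560,000·(EBIT − 364,000).
Solving, EBIT = (364,000·1,560,000 − 68,000·830,000) / (1,560,000 − 830,000) = 511,400,000,000 / 730,000 = 700,547.95.

£700,548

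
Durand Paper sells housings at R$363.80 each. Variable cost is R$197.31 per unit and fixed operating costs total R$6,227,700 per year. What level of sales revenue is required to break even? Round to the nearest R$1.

CM per unit = R$363.80 − R$197.31 = R$166.49; CM ratio = R$166.49 / R$363.80 = 0.4576.
Break-even revenue = fixed costs × price ÷ CM = R$6,227,700 × R$363.80 ÷ R$166.49 = R$13,608,248.

R$13,608,248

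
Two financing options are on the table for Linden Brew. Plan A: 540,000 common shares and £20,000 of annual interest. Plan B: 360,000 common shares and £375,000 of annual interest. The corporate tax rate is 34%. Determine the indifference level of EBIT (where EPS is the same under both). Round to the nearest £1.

Set EPS_A = EPS_B: (EBIT − £20,000)(1 − 0.34) ÷ 540,000 = (EBIT − £375,000)(1 − 0.34) ÷ 360,000.
Cancelling (1 − t) and cross-multiplying: 360,000·(EBIT − 20,000) = 540,000·(EBIT − 375,000).
EBIT × (540,000 − 360,000) = 375,000 × 540,000 − 20,000 × 360,000 = 195,300,000,000, so EBIT = 195,300,000,000 ÷ 180,000 = 1,085,000.00.

£1,085,000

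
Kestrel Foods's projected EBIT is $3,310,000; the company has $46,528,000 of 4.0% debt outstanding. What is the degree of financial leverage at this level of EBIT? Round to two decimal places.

2.28

Interest = $1,861,120.00.
Degree of financial leverage = EBIT / (EBIT − interest) = $3,310,000 / $1,448,880.00 = 2.2845.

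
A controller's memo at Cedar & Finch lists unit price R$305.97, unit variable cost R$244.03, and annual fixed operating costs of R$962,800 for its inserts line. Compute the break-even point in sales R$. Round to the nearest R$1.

R$4,756,021

Contribution margin per unit = R$305.97 − R$244.03 = R$61.94, a CM ratio of R$61.94 ÷ R$305.97 = 0.2024.
Break-even sales = FC ÷ CM ratio = R$962,800 × R$305.97 / R$61.94 = R$4,756,021.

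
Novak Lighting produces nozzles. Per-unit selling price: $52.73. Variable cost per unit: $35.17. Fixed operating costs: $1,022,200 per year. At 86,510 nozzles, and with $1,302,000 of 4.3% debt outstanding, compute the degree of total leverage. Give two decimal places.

3.45

Contribution at this volume is 86,510 × $17.56 = $1,519,115.60.
Operating income = contribution − fixed costs = $1,519,115.60 − $1,022,200 = $496,915.60. Interest = $55,986.00.
DOL = $1,519,115.60 ÷ $496,915.60 = 3.0571; DFL = $496,915.60 ÷ $440,929.60 = 1.1270.
Combined leverage = 3.0571 × 1.1270 = 3.4454.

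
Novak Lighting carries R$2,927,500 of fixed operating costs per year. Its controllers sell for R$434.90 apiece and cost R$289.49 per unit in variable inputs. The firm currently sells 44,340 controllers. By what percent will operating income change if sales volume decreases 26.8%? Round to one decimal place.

At 44,340 units, contribution = 44,340 × R$145.41 = R$6,447,479.40.
Operating income = contribution − fixed costs = R$6,447,479.40 − R$2,927,500 = R$3,519,979.40.
DOL = contribution ÷ EBIT = R$6,447,479.40 ÷ R$3,519,979.40 = 1.8317.
%ΔEBIT = DOL × %ΔSales = 1.8317 × -26.8% = -49.1%.

-49.1%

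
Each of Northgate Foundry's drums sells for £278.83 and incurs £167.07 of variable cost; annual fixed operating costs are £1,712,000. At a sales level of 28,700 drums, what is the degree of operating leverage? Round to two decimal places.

At 28,700 units, contribution = 28,700 × £111.76 = £3,207,512.00.
EBIT = £3,207,512.00 − £1,712,000 = £1,495,512.00.
DOL = contribution ÷ EBIT = £3,207,512.00 ÷ £1,495,512.00 = 2.1448.

2.14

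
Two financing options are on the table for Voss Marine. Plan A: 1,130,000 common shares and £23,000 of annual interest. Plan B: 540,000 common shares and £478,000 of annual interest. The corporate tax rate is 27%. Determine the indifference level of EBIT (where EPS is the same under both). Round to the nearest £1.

£894,441

At indifference, (EBIT − 23,000)(1 − t)/1,130,000 = (EBIT − 478,000)(1 − t)/540,000.
Cancelling (1 − t) and cross-multiplying: 540,000·(EBIT − 23,000) = 1,130,000·(EBIT − 478,000).
Solving, EBIT = (478,000·1,130,000 − 23,000·540,000) / (1,130,000 − 540,000) = 527,720,000,000 / 590,000 = 894,440.68.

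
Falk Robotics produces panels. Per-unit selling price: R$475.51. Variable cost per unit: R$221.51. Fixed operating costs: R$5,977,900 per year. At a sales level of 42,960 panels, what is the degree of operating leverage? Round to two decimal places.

At 42,960 units, contribution = 42,960 × R$254.00 = R$10,911,840.00.
EBIT = R$10,911,840.00 − R$5,977,900 = R$4,933,940.00.
Degree of operating leverage = R$10,911,840.00 / R$4,933,940.00 = 2.2116.

2.21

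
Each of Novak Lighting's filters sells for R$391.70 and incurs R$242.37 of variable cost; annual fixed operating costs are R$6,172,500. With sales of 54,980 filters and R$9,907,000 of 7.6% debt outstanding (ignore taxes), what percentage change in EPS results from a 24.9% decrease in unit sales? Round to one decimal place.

At 54,980 units, contribution = 54,980 × R$149.33 = R$8,210,163.40.
EBIT = R$8,210,163.40 − R$6,172,500 = R$2,037,663.40.
Interest = R$752,932.00, so EBIT − I = R$1,284,731.40.
Degree of combined leverage = contribution ÷ (EBIT − I) = R$8,210,163.40 ÷ R$1,284,731.40 = 6.3906.
%ΔEPS = DCL × %ΔSales = 6.3906 × -24.9% = -159.1%.

-159.1%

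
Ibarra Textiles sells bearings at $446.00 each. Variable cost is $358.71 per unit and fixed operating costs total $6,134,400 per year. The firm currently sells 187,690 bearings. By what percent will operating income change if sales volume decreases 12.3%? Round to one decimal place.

Contribution at this volume is 187,690 × $87.29 = $16,383,460.10.
Operating income = contribution − fixed costs = $16,383,460.10 − $6,134,400 = $10,249,060.10.
DOL = contribution ÷ EBIT = $16,383,460.10 ÷ $10,249,060.10 = 1.5985.
Operating income changes by 1.5985 × -12.3% = -19.7%.

-19.7%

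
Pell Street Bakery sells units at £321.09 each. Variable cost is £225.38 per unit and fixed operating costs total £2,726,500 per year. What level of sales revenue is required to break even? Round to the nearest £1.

£9,146,922

CM per unit = £321.09 − £225.38 = £95.71; CM ratio = £95.71 / £321.09 = 0.2981.
Break-even sales = FC ÷ CM ratio = £2,726,500 × £321.09 / £95.71 = £9,146,922.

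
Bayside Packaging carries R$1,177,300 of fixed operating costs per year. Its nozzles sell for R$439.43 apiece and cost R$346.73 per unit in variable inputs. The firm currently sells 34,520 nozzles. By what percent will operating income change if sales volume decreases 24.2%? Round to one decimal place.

Total contribution margin = 34,520 × R$92.70 = R$3,200,004.00.
Subtracting fixed costs: EBIT = R$3,200,004.00 − R$1,177,300 = R$2,022,704.00.
Degree of operating leverage = R$3,200,004.00 / R$2,022,704.00 = 1.5820.
So EBIT moves 1.5820 × (-24.2%) = -38.3%.

-38.3%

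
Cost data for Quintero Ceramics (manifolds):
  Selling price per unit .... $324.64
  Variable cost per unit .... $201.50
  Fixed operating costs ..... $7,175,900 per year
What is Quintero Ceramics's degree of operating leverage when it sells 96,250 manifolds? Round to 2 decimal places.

At 96,250 units, contribution = 96,250 × $123.14 = $11,852,225.00.
EBIT = $11,852,225.00 − $7,175,900 = $4,676,325.00.
DOL = contribution ÷ EBIT = $11,852,225.00 ÷ $4,676,325.00 = 2.5345.

2.53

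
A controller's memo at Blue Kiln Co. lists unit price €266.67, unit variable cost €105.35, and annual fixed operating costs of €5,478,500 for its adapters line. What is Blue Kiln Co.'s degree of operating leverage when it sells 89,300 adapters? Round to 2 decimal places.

Contribution at this volume is 89,300 × €161.32 = €14,405,876.00.
Operating income = contribution − fixed costs = €14,405,876.00 − €5,478,500 = €8,927,376.00.
So DOL = total CM / EBIT = €14,405,876.00 / €8,927,376.00 = 1.6137.

1.61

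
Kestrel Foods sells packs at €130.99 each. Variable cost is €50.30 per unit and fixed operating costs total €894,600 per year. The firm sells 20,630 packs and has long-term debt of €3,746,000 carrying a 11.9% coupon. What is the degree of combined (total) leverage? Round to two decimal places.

5.13

Contribution at this volume is 20,630 × €80.69 = €1,664,634.70.
Subtracting fixed costs: EBIT = €1,664,634.70 − €894,600 = €770,034.70. Interest = €445,774.00.
DOL = €1,664,634.70 ÷ €770,034.70 = 2.1618; DFL = €770,034.70 ÷ €324,260.70 = 2.3747.
Combined leverage = 2.1618 × 2.3747 = 5.1336.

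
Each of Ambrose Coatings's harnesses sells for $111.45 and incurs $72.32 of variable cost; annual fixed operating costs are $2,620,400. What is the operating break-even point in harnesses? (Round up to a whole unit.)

66,967 harnesses

Unit CM = price − variable cost = $111.45 − $72.32 = $39.13.
Break-even Q = $2,620,400 / $39.13 = 66,966.52 → 66,967 harnesses.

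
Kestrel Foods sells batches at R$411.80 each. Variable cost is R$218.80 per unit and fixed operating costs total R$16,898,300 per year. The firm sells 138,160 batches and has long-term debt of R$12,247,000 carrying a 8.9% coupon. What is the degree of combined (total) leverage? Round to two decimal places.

Total contribution margin = 138,160 × R$193.00 = R$26,664,880.00.
EBIT = R$26,664,880.00 − R$16,898,300 = R$9,766,580.00. Interest = R$1,089,983.00.
DOL = R$26,664,880.00 ÷ R$9,766,580.00 = 2.7302; DFL = R$9,766,580.00 ÷ R$8,676,597.00 = 1.1256.
DCL = DOL × DFL = 2.7302 × 1.1256 = 3.0731.

3.07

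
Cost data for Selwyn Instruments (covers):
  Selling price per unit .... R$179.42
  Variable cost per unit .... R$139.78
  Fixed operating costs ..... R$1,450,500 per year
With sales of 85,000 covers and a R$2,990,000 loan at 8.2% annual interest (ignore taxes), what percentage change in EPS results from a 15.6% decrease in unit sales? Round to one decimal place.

Contribution at this volume is 85,000 × R$39.64 = R$3,369,400.00.
Subtracting fixed costs: EBIT = R$3,369,400.00 − R$1,450,500 = R$1,918,900.00.
Interest = R$245,180.00, so EBIT − I = R$1,673,720.00.
DCL = total CM / (EBIT − I) = R$3,369,400.00 / R$1,673,720.00 = 2.0131.
EPS therefore changes by 2.0131 × (-15.6%) = -31.4%.

-31.4%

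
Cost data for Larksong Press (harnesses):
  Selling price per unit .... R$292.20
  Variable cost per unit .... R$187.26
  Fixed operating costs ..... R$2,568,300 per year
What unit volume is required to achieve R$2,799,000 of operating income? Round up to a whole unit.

Contribution margin per unit = R$292.20 − R$187.26 = R$104.94.
Need Q such that Q × R$104.94 − R$2,568,300 = R$2,799,000, i.e. Q = R$5,367,300 / R$104.94 = 51,146.37 → 51,147.

51,147 harnesses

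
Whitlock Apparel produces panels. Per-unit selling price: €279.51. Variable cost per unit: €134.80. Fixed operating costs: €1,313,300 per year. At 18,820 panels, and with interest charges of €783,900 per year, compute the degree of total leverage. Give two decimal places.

Contribution at this volume is 18,820 × €144.71 = €2,723,442.20.
Operating income = contribution − fixed costs = €2,723,442.20 − €1,313,300 = €1,410,142.20. Interest = €783,900.00.
DOL = €2,723,442.20 ÷ €1,410,142.20 = 1.9313; DFL = €1,410,142.20 ÷ €626,242.20 = 2.2518.
Combined leverage = 1.9313 × 2.2518 = 4.3489.

4.35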